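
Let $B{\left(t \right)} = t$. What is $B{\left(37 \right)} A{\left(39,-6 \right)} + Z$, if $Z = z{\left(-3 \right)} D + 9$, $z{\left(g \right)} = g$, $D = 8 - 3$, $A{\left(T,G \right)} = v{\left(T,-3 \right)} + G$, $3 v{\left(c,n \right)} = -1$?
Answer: $- \frac{721}{3} \approx -240.33$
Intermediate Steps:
$v{\left(c,n \right)} = - \frac{1}{3}$ ($v{\left(c,n \right)} = \frac{1}{3} \left(-1\right) = - \frac{1}{3}$)
$A{\left(T,G \right)} = - \frac{1}{3} + G$
$D = 5$ ($D = 8 - 3 = 5$)
$Z = -6$ ($Z = \left(-3\right) 5 + 9 = -15 + 9 = -6$)
$B{\left(37 \right)} A{\left(39,-6 \right)} + Z = 37 \left(- \frac{1}{3} - 6\right) - 6 = 37 \left(- \frac{19}{3}\right) - 6 = - \frac{703}{3} - 6 = - \frac{721}{3}$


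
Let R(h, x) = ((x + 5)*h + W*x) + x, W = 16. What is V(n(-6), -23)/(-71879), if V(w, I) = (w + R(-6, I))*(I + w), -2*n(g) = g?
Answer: -5600/71879 ≈ -0.077909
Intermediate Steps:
n(g) = -g/2
R(h, x) = 17*x + h*(5 + x) (R(h, x) = ((x + 5)*h + 16*x) + x = ((5 + x)*h + 16*x) + x = (h*(5 + x) + 16*x) + x = (16*x + h*(5 + x)) + x = 17*x + h*(5 + x))
V(w, I) = (I + w)*(-30 + w + 11*I) (V(w, I) = (w + (5*(-6) + 17*I - 6*I))*(I + w) = (w + (-30 + 17*I - 6*I))*(I + w) = (w + (-30 + 11*I))*(I + w) = (-30 + w + 11*I)*(I + w) = (I + w)*(-30 + w + 11*I))
V(n(-6), -23)/(-71879) = ((-1/2*(-6))**2 - (-23)*(-6)/2 - 23*(-30 + 11*(-23)) + (-1/2*(-6))*(-30 + 11*(-23)))/(-71879) = (3**2 - 23*3 - 23*(-30 - 253) + 3*(-30 - 253))*(-1/71879) = (9 - 69 - 23*(-283) + 3*(-283))*(-1/71879) = (9 - 69 + 6509 - 849)*(-1/71879) = 5600*(-1/71879) = -5600/71879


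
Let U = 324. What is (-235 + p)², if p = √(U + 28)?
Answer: 55577 - 1880*√22 ≈ 46759.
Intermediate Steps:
p = 4*√22 (p = √(324 + 28) = √352 = 4*√22 ≈ 18.762)
(-235 + p)² = (-235 + 4*√22)²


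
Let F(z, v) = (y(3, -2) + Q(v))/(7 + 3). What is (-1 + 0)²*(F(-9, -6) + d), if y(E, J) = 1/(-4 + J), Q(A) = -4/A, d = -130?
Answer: -2599/20 ≈ -129.95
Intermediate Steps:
F(z, v) = -1/60 - 2/(5*v) (F(z, v) = (1/(-4 - 2) - 4/v)/(7 + 3) = (1/(-6) - 4/v)/10 = (-⅙ - 4/v)*(⅒) = -1/60 - 2/(5*v))
(-1 + 0)²*(F(-9, -6) + d) = (-1 + 0)²*((1/60)*(-24 - 1*(-6))/(-6) - 130) = (-1)²*((1/60)*(-⅙)*(-24 + 6) - 130) = 1*((1/60)*(-⅙)*(-18) - 130) = 1*(1/20 - 130) = 1*(-2599/20) = -2599/20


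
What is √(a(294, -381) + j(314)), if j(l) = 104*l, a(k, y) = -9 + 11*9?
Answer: √32746 ≈ 180.96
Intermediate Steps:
a(k, y) = 90 (a(k, y) = -9 + 99 = 90)
√(a(294, -381) + j(314)) = √(90 + 104*314) = √(90 + 32656) = √32746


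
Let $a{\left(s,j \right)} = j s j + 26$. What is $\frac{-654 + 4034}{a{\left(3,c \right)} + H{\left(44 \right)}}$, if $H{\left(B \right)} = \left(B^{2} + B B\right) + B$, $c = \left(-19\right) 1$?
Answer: $\frac{676}{1005} \approx 0.67264$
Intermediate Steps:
$c = -19$
$a{\left(s,j \right)} = 26 + s j^{2}$ ($a{\left(s,j \right)} = s j^{2} + 26 = 26 + s j^{2}$)
$H{\left(B \right)} = B + 2 B^{2}$ ($H{\left(B \right)} = \left(B^{2} + B^{2}\right) + B = 2 B^{2} + B = B + 2 B^{2}$)
$\frac{-654 + 4034}{a{\left(3,c \right)} + H{\left(44 \right)}} = \frac{-654 + 4034}{\left(26 + 3 \left(-19\right)^{2}\right) + 44 \left(1 + 2 \cdot 44\right)} = \frac{3380}{\left(26 + 3 \cdot 361\right) + 44 \left(1 + 88\right)} = \frac{3380}{\left(26 + 1083\right) + 44 \cdot 89} = \frac{3380}{1109 + 3916} = \frac{3380}{5025} = 3380 \cdot \frac{1}{5025} = \frac{676}{1005}$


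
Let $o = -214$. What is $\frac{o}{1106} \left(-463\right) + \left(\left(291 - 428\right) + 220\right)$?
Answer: $\frac{95440}{553} \approx 172.59$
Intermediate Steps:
$\frac{o}{1106} \left(-463\right) + \left(\left(291 - 428\right) + 220\right) = - \frac{214}{1106} \left(-463\right) + \left(\left(291 - 428\right) + 220\right) = \left(-214\right) \frac{1}{1106} \left(-463\right) + \left(-137 + 220\right) = \left(- \frac{107}{553}\right) \left(-463\right) + 83 = \frac{49541}{553} + 83 = \frac{95440}{553}$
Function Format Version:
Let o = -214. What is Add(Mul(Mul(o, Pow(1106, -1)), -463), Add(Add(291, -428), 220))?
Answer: Rational(95440, 553) ≈ 172.59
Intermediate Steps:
Add(Mul(Mul(o, Pow(1106, -1)), -463), Add(Add(291, -428), 220)) = Add(Mul(Mul(-214, Pow(1106, -1)), -463), Add(Add(291, -428), 220)) = Add(Mul(Mul(-214, Rational(1, 1106)), -463), Add(-137, 220)) = Add(Mul(Rational(-107, 553), -463), 83) = Add(Rational(49541, 553), 83) = Rational(95440, 553)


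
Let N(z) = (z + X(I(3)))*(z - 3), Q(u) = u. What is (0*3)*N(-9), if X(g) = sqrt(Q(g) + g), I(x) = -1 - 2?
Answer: 0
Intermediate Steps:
I(x) = -3
X(g) = sqrt(2)*sqrt(g) (X(g) = sqrt(g + g) = sqrt(2*g) = sqrt(2)*sqrt(g))
N(z) = (-3 + z)*(z + I*sqrt(6)) (N(z) = (z + sqrt(2)*sqrt(-3))*(z - 3) = (z + sqrt(2)*(I*sqrt(3)))*(-3 + z) = (z + I*sqrt(6))*(-3 + z) = (-3 + z)*(z + I*sqrt(6)))
(0*3)*N(-9) = (0*3)*((-9)**2 - 3*(-9) - 3*I*sqrt(6) + I*(-9)*sqrt(6)) = 0*(81 + 27 - 3*I*sqrt(6) - 9*I*sqrt(6)) = 0*(108 - 12*I*sqrt(6)) = 0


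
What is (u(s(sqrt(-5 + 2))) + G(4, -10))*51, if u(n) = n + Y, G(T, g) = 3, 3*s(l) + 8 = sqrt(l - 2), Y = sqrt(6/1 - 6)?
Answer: 17 + 17*sqrt(-2 + I*sqrt(3)) ≈ 26.66 + 25.91*I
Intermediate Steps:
Y = 0 (Y = sqrt(6*1 - 6) = sqrt(6 - 6) = sqrt(0) = 0)
s(l) = -8/3 + sqrt(-2 + l)/3 (s(l) = -8/3 + sqrt(l - 2)/3 = -8/3 + sqrt(-2 + l)/3)
u(n) = n (u(n) = n + 0 = n)
(u(s(sqrt(-5 + 2))) + G(4, -10))*51 = ((-8/3 + sqrt(-2 + sqrt(-5 + 2))/3) + 3)*51 = ((-8/3 + sqrt(-2 + sqrt(-3))/3) + 3)*51 = ((-8/3 + sqrt(-2 + I*sqrt(3))/3) + 3)*51 = (1/3 + sqrt(-2 + I*sqrt(3))/3)*51 = 17 + 17*sqrt(-2 + I*sqrt(3))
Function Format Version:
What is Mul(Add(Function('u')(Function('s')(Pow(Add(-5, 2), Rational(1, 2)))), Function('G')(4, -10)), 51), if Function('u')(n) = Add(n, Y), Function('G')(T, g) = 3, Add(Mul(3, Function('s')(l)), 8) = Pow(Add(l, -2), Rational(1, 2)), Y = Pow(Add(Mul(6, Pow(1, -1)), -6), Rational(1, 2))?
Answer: Add(17, Mul(17, Pow(Add(-2, Mul(I, Pow(3, Rational(1, 2)))), Rational(1, 2)))) ≈ Add(26.660, Mul(25.910, I))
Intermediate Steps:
Y = 0 (Y = Pow(Add(Mul(6, 1), -6), Rational(1, 2)) = Pow(Add(6, -6), Rational(1, 2)) = Pow(0, Rational(1, 2)) = 0)
Function('s')(l) = Add(Rational(-8, 3), Mul(Rational(1, 3), Pow(Add(-2, l), Rational(1, 2)))) (Function('s')(l) = Add(Rational(-8, 3), Mul(Rational(1, 3), Pow(Add(l, -2), Rational(1, 2)))) = Add(Rational(-8, 3), Mul(Rational(1, 3), Pow(Add(-2, l), Rational(1, 2)))))
Function('u')(n) = n (Function('u')(n) = Add(n, 0) = n)
Mul(Add(Function('u')(Function('s')(Pow(Add(-5, 2), Rational(1, 2)))), Function('G')(4, -10)), 51) = Mul(Add(Add(Rational(-8, 3), Mul(Rational(1, 3), Pow(Add(-2, Pow(Add(-5, 2), Rational(1, 2))), Rational(1, 2)))), 3), 51) = Mul(Add(Add(Rational(-8, 3), Mul(Rational(1, 3), Pow(Add(-2, Pow(-3, Rational(1, 2))), Rational(1, 2)))), 3), 51) = Mul(Add(Add(Rational(-8, 3), Mul(Rational(1, 3), Pow(Add(-2, Mul(I, Pow(3, Rational(1, 2)))), Rational(1, 2)))), 3), 51) = Mul(Add(Rational(1, 3), Mul(Rational(1, 3), Pow(Add(-2, Mul(I, Pow(3, Rational(1, 2)))), Rational(1, 2)))), 51) = Add(17, Mul(17, Pow(Add(-2, Mul(I, Pow(3, Rational(1, 2)))), Rational(1, 2))))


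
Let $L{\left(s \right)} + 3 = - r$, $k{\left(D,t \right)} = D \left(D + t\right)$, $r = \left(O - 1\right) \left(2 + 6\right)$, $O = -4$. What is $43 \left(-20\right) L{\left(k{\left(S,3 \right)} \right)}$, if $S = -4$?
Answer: $-31820$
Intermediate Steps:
$r = -40$ ($r = \left(-4 - 1\right) \left(2 + 6\right) = \left(-5\right) 8 = -40$)
$L{\left(s \right)} = 37$ ($L{\left(s \right)} = -3 - -40 = -3 + 40 = 37$)
$43 \left(-20\right) L{\left(k{\left(S,3 \right)} \right)} = 43 \left(-20\right) 37 = \left(-860\right) 37 = -31820$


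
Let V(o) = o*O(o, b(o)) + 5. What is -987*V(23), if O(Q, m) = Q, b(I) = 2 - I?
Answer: -527058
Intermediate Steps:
V(o) = 5 + o**2 (V(o) = o*o + 5 = o**2 + 5 = 5 + o**2)
-987*V(23) = -987*(5 + 23**2) = -987*(5 + 529) = -987*534 = -527058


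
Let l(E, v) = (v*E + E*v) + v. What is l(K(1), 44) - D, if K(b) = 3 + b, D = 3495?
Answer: -3099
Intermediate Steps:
l(E, v) = v + 2*E*v (l(E, v) = (E*v + E*v) + v = 2*E*v + v = v + 2*E*v)
l(K(1), 44) - D = 44*(1 + 2*(3 + 1)) - 1*3495 = 44*(1 + 2*4) - 3495 = 44*(1 + 8) - 3495 = 44*9 - 3495 = 396 - 3495 = -3099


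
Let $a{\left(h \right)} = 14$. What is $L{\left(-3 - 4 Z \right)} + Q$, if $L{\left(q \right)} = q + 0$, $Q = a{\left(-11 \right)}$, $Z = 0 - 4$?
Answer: $27$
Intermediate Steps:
$Z = -4$
$Q = 14$
$L{\left(q \right)} = q$
$L{\left(-3 - 4 Z \right)} + Q = \left(-3 - -16\right) + 14 = \left(-3 + 16\right) + 14 = 13 + 14 = 27$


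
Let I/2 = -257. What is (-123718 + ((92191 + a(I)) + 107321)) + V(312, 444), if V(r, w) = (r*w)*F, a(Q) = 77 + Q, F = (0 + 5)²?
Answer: 3538557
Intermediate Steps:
I = -514 (I = 2*(-257) = -514)
F = 25 (F = 5² = 25)
V(r, w) = 25*r*w (V(r, w) = (r*w)*25 = 25*r*w)
(-123718 + ((92191 + a(I)) + 107321)) + V(312, 444) = (-123718 + ((92191 + (77 - 514)) + 107321)) + 25*312*444 = (-123718 + ((92191 - 437) + 107321)) + 3463200 = (-123718 + (91754 + 107321)) + 3463200 = (-123718 + 199075) + 3463200 = 75357 + 3463200 = 3538557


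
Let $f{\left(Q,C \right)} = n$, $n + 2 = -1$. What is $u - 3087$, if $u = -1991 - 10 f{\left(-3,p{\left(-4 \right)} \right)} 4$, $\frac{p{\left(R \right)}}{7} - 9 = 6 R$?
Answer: $-4958$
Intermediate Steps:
$n = -3$ ($n = -2 - 1 = -3$)
$p{\left(R \right)} = 63 + 42 R$ ($p{\left(R \right)} = 63 + 7 \cdot 6 R = 63 + 42 R$)
$f{\left(Q,C \right)} = -3$
$u = -1871$ ($u = -1991 - 10 \left(-3\right) 4 = -1991 - \left(-30\right) 4 = -1991 - -120 = -1991 + 120 = -1871$)
$u - 3087 = -1871 - 3087 = -4958$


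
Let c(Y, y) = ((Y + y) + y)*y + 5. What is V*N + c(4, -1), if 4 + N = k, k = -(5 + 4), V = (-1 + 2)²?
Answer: -10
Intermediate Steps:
c(Y, y) = 5 + y*(Y + 2*y) (c(Y, y) = (Y + 2*y)*y + 5 = y*(Y + 2*y) + 5 = 5 + y*(Y + 2*y))
V = 1 (V = 1² = 1)
k = -9 (k = -1*9 = -9)
N = -13 (N = -4 - 9 = -13)
V*N + c(4, -1) = 1*(-13) + (5 + 2*(-1)² + 4*(-1)) = -13 + (5 + 2*1 - 4) = -13 + (5 + 2 - 4) = -13 + 3 = -10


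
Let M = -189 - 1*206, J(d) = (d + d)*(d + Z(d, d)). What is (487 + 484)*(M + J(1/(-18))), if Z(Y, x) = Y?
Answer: -31066174/81 ≈ -3.8353e+5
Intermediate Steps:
J(d) = 4*d² (J(d) = (d + d)*(d + d) = (2*d)*(2*d) = 4*d²)
M = -395 (M = -189 - 206 = -395)
(487 + 484)*(M + J(1/(-18))) = (487 + 484)*(-395 + 4*(1/(-18))²) = 971*(-395 + 4*(-1/18)²) = 971*(-395 + 4*(1/324)) = 971*(-395 + 1/81) = 971*(-31994/81) = -31066174/81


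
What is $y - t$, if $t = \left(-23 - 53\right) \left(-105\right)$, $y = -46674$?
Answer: $-54654$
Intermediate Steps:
$t = 7980$ ($t = \left(-76\right) \left(-105\right) = 7980$)
$y - t = -46674 - 7980 = -54654$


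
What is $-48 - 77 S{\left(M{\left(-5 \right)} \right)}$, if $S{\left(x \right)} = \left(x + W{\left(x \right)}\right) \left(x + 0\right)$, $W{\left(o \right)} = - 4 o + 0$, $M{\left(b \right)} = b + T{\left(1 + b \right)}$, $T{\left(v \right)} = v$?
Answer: $18663$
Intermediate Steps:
$M{\left(b \right)} = 1 + 2 b$ ($M{\left(b \right)} = b + \left(1 + b\right) = 1 + 2 b$)
$W{\left(o \right)} = - 4 o$
$S{\left(x \right)} = - 3 x^{2}$ ($S{\left(x \right)} = \left(x - 4 x\right) \left(x + 0\right) = - 3 x x = - 3 x^{2}$)
$-48 - 77 S{\left(M{\left(-5 \right)} \right)} = -48 - 77 \left(- 3 \left(1 + 2 \left(-5\right)\right)^{2}\right) = -48 - 77 \left(- 3 \left(1 - 10\right)^{2}\right) = -48 - 77 \left(- 3 \left(-9\right)^{2}\right) = -48 - 77 \left(\left(-3\right) 81\right) = -48 - -18711 = -48 + 18711 = 18663$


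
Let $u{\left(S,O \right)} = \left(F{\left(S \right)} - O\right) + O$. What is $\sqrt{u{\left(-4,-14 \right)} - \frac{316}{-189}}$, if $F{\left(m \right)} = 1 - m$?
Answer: $\frac{\sqrt{26481}}{63} \approx 2.583$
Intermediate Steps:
$u{\left(S,O \right)} = 1 - S$ ($u{\left(S,O \right)} = \left(\left(1 - S\right) - O\right) + O = \left(1 - O - S\right) + O = 1 - S$)
$\sqrt{u{\left(-4,-14 \right)} - \frac{316}{-189}} = \sqrt{\left(1 - -4\right) - \frac{316}{-189}} = \sqrt{\left(1 + 4\right) - - \frac{316}{189}} = \sqrt{5 + \frac{316}{189}} = \sqrt{\frac{1261}{189}} = \frac{\sqrt{26481}}{63}$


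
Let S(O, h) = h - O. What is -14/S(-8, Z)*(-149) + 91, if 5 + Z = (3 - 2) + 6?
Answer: 1498/5 ≈ 299.60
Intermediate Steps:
Z = 2 (Z = -5 + ((3 - 2) + 6) = -5 + (1 + 6) = -5 + 7 = 2)
-14/S(-8, Z)*(-149) + 91 = -14/(2 - 1*(-8))*(-149) + 91 = -14/(2 + 8)*(-149) + 91 = -14/10*(-149) + 91 = -14*1/10*(-149) + 91 = -7/5*(-149) + 91 = 1043/5 + 91 = 1498/5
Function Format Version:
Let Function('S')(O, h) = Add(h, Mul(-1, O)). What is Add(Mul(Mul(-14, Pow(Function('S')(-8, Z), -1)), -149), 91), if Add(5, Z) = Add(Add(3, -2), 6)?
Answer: Rational(1498, 5) ≈ 299.60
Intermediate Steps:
Z = 2 (Z = Add(-5, Add(Add(3, -2), 6)) = Add(-5, Add(1, 6)) = Add(-5, 7) = 2)
Add(Mul(Mul(-14, Pow(Function('S')(-8, Z), -1)), -149), 91) = Add(Mul(Mul(-14, Pow(Add(2, Mul(-1, -8)), -1)), -149), 91) = Add(Mul(Mul(-14, Pow(Add(2, 8), -1)), -149), 91) = Add(Mul(Mul(-14, Pow(10, -1)), -149), 91) = Add(Mul(Mul(-14, Rational(1, 10)), -149), 91) = Add(Mul(Rational(-7, 5), -149), 91) = Add(Rational(1043, 5), 91) = Rational(1498, 5)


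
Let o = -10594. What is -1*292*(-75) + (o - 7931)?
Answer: 3375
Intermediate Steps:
-1*292*(-75) + (o - 7931) = -1*292*(-75) + (-10594 - 7931) = -292*(-75) - 18525 = 21900 - 18525 = 3375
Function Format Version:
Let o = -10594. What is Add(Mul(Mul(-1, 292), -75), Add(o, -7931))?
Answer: 3375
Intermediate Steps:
Add(Mul(Mul(-1, 292), -75), Add(o, -7931)) = Add(Mul(Mul(-1, 292), -75), Add(-10594, -7931)) = Add(Mul(-292, -75), -18525) = Add(21900, -18525) = 3375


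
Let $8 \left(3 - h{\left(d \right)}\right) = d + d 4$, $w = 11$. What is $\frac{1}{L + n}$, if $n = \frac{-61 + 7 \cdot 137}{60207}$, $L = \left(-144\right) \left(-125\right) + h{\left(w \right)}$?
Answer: $\frac{481656}{8667948767} \approx 5.5567 \cdot 10^{-5}$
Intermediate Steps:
$h{\left(d \right)} = 3 - \frac{5 d}{8}$ ($h{\left(d \right)} = 3 - \frac{d + d 4}{8} = 3 - \frac{d + 4 d}{8} = 3 - \frac{5 d}{8}$)
$L = \frac{143969}{8}$ ($L = \left(-144\right) \left(-125\right) + \left(3 - \frac{55}{8}\right) = 18000 + \left(3 - \frac{55}{8}\right) = 18000 - \frac{31}{8} = \frac{143969}{8} \approx 17996.0$)
$n = \frac{898}{60207}$ ($n = \left(-61 + 959\right) \frac{1}{60207} = 898 \cdot \frac{1}{60207} = \frac{898}{60207} \approx 0.014915$)
$\frac{1}{L + n} = \frac{1}{\frac{143969}{8} + \frac{898}{60207}} = \frac{1}{\frac{8667948767}{481656}} = \frac{481656}{8667948767}$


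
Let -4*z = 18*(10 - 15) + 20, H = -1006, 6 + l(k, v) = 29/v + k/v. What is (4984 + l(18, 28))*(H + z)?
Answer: -275655087/56 ≈ -4.9224e+6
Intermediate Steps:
l(k, v) = -6 + 29/v + k/v (l(k, v) = -6 + (29/v + k/v) = -6 + 29/v + k/v)
z = 35/2 (z = -(18*(10 - 15) + 20)/4 = -(18*(-5) + 20)/4 = -(-90 + 20)/4 = -¼*(-70) = 35/2 ≈ 17.500)
(4984 + l(18, 28))*(H + z) = (4984 + (29 + 18 - 6*28)/28)*(-1006 + 35/2) = (4984 + (29 + 18 - 168)/28)*(-1977/2) = (4984 + (1/28)*(-121))*(-1977/2) = (4984 - 121/28)*(-1977/2) = (139431/28)*(-1977/2) = -275655087/56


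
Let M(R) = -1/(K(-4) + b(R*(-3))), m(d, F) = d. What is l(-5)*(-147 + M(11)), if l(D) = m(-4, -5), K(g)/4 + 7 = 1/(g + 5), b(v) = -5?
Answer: 17048/29 ≈ 587.86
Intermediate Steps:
K(g) = -28 + 4/(5 + g) (K(g) = -28 + 4/(g + 5) = -28 + 4/(5 + g))
l(D) = -4
M(R) = 1/29 (M(R) = -1/(4*(-34 - 7*(-4))/(5 - 4) - 5) = -1/(4*(-34 + 28)/1 - 5) = -1/(4*1*(-6) - 5) = -1/(-24 - 5) = -1/(-29) = -1*(-1/29) = 1/29)
l(-5)*(-147 + M(11)) = -4*(-147 + 1/29) = -4*(-4262/29) = 17048/29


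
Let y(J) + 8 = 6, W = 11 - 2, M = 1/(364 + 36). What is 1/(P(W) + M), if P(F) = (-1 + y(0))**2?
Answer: 400/3601 ≈ 0.11108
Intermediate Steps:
M = 1/400 ≈ 0.0025000
W = 9
y(J) = -2 (y(J) = -8 + 6 = -2)
P(F) = 9 (P(F) = (-1 - 2)**2 = (-3)**2 = 9)
1/(P(W) + M) = 1/(9 + 1/400) = 1/(3601/400) = 400/3601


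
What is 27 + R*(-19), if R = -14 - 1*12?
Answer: 521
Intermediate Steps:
R = -26 (R = -14 - 12 = -26)
27 + R*(-19) = 27 - 26*(-19) = 27 + 494 = 521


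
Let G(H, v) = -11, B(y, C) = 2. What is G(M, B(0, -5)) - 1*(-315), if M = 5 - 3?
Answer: 304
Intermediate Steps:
M = 2
G(M, B(0, -5)) - 1*(-315) = -11 - 1*(-315) = -11 + 315 = 304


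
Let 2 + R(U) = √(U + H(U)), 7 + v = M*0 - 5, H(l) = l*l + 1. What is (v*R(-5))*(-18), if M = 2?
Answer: -432 + 216*√21 ≈ 557.84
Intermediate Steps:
H(l) = 1 + l² (H(l) = l² + 1 = 1 + l²)
v = -12 (v = -7 + (2*0 - 5) = -7 + (0 - 5) = -7 - 5 = -12)
R(U) = -2 + √(1 + U + U²) (R(U) = -2 + √(U + (1 + U²)) = -2 + √(1 + U + U²))
(v*R(-5))*(-18) = -12*(-2 + √(1 - 5 + (-5)²))*(-18) = -12*(-2 + √(1 - 5 + 25))*(-18) = -12*(-2 + √21)*(-18) = (24 - 12*√21)*(-18) = -432 + 216*√21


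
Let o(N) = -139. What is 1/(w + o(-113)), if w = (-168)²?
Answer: 1/28085 ≈ 3.5606e-5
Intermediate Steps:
w = 28224
1/(w + o(-113)) = 1/(28224 - 139) = 1/28085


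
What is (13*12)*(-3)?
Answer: -468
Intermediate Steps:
(13*12)*(-3) = 156*(-3) = -468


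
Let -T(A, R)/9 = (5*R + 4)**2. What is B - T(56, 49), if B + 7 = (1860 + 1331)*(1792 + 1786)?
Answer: 11975400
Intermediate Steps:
T(A, R) = -9*(4 + 5*R)**2 (T(A, R) = -9*(5*R + 4)**2 = -9*(4 + 5*R)**2)
B = 11417391 (B = -7 + (1860 + 1331)*(1792 + 1786) = -7 + 3191*3578 = -7 + 11417398 = 11417391)
B - T(56, 49) = 11417391 - (-9)*(4 + 5*49)**2 = 11417391 - (-9)*(4 + 245)**2 = 11417391 - (-9)*249**2 = 11417391 - (-9)*62001 = 11417391 - 1*(-558009) = 11417391 + 558009 = 11975400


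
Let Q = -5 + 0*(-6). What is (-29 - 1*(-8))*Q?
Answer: 105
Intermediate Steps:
Q = -5 (Q = -5 + 0 = -5)
(-29 - 1*(-8))*Q = (-29 - 1*(-8))*(-5) = (-29 + 8)*(-5) = -21*(-5) = 105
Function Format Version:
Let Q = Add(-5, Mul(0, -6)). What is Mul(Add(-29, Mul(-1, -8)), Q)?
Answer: 105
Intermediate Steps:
Q = -5 (Q = Add(-5, 0) = -5)
Mul(Add(-29, Mul(-1, -8)), Q) = Mul(Add(-29, Mul(-1, -8)), -5) = Mul(Add(-29, 8), -5) = Mul(-21, -5) = 105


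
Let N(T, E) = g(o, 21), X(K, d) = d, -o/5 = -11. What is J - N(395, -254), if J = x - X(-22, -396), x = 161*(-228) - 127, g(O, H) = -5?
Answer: -36434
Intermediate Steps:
o = 55 (o = -5*(-11) = 55)
x = -36835 (x = -36708 - 127 = -36835)
N(T, E) = -5
J = -36439 (J = -36835 - 1*(-396) = -36835 + 396 = -36439)
J - N(395, -254) = -36439 - 1*(-5) = -36439 + 5 = -36434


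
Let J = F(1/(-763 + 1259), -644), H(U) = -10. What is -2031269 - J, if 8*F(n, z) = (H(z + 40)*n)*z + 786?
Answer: -1007558961/496 ≈ -2.0314e+6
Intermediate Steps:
F(n, z) = 393/4 - 5*n*z/4 (F(n, z) = ((-10*n)*z + 786)/8 = (-10*n*z + 786)/8 = (786 - 10*n*z)/8 = 393/4 - 5*n*z/4)
J = 49537/496 (J = 393/4 - 5/4*(-644)/(-763 + 1259) = 393/4 - 5/4*(-644)/496 = 393/4 - 5/4*1/496*(-644) = 393/4 + 805/496 = 49537/496 ≈ 99.873)
-2031269 - J = -2031269 - 1*49537/496 = -2031269 - 49537/496 = -1007558961/496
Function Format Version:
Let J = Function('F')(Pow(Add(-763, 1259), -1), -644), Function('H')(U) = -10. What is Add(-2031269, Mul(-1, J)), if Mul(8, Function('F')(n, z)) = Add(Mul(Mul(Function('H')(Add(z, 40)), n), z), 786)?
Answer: Rational(-1007558961, 496) ≈ -2.0314e+6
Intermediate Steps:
Function('F')(n, z) = Add(Rational(393, 4), Mul(Rational(-5, 4), n, z)) (Function('F')(n, z) = Mul(Rational(1, 8), Add(Mul(Mul(-10, n), z), 786)) = Mul(Rational(1, 8), Add(Mul(-10, n, z), 786)) = Mul(Rational(1, 8), Add(786, Mul(-10, n, z))) = Add(Rational(393, 4), Mul(Rational(-5, 4), n, z)))
J = Rational(49537, 496) (J = Add(Rational(393, 4), Mul(Rational(-5, 4), Pow(Add(-763, 1259), -1), -644)) = Add(Rational(393, 4), Mul(Rational(-5, 4), Pow(496, -1), -644)) = Add(Rational(393, 4), Mul(Rational(-5, 4), Rational(1, 496), -644)) = Add(Rational(393, 4), Rational(805, 496)) = Rational(49537, 496) ≈ 99.873)
Add(-2031269, Mul(-1, J)) = Add(-2031269, Mul(-1, Rational(49537, 496))) = Add(-2031269, Rational(-49537, 496)) = Rational(-1007558961, 496)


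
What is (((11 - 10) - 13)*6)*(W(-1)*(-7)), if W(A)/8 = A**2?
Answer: 4032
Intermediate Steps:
W(A) = 8*A**2
(((11 - 10) - 13)*6)*(W(-1)*(-7)) = (((11 - 10) - 13)*6)*((8*(-1)**2)*(-7)) = ((1 - 13)*6)*((8*1)*(-7)) = (-12*6)*(8*(-7)) = -72*(-56) = 4032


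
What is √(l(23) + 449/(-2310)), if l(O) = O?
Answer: √121693110/2310 ≈ 4.7755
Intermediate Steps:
√(l(23) + 449/(-2310)) = √(23 + 449/(-2310)) = √(23 + 449*(-1/2310)) = √(23 - 449/2310) = √(52681/2310) = √121693110/2310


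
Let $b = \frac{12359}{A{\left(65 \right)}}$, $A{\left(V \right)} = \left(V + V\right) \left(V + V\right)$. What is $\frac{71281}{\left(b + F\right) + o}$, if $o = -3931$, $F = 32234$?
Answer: $\frac{1204648900}{478333059} \approx 2.5184$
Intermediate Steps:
$A{\left(V \right)} = 4 V^{2}$ ($A{\left(V \right)} = 2 V 2 V = 4 V^{2}$)
$b = \frac{12359}{16900}$ ($b = \frac{12359}{4 \cdot 65^{2}} = \frac{12359}{4 \cdot 4225} = \frac{12359}{16900} \approx 0.7313$)
$\frac{71281}{\left(b + F\right) + o} = \frac{71281}{\left(\frac{12359}{16900} + 32234\right) - 3931} = \frac{71281}{\frac{544766959}{16900} - 3931} = \frac{71281}{\frac{478333059}{16900}} = 71281 \cdot \frac{16900}{478333059} = \frac{1204648900}{478333059}$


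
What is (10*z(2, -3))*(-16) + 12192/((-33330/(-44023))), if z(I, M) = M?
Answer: 92121136/5555 ≈ 16583.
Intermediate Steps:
(10*z(2, -3))*(-16) + 12192/((-33330/(-44023))) = (10*(-3))*(-16) + 12192/((-33330/(-44023))) = -30*(-16) + 12192/((-33330*(-1/44023))) = 480 + 12192/(33330/44023) = 480 + 12192*(44023/33330) = 480 + 89454736/5555 = 92121136/5555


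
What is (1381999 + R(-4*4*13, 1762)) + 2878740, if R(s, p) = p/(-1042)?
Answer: 2219844138/521 ≈ 4.2607e+6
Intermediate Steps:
R(s, p) = -p/1042 (R(s, p) = p*(-1/1042) = -p/1042)
(1381999 + R(-4*4*13, 1762)) + 2878740 = (1381999 - 1/1042*1762) + 2878740 = (1381999 - 881/521) + 2878740 = 720020598/521 + 2878740 = 2219844138/521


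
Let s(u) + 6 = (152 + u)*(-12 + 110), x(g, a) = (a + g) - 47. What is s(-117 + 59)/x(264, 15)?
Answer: 4603/116 ≈ 39.681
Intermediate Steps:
x(g, a) = -47 + a + g
s(u) = 14890 + 98*u (s(u) = -6 + (152 + u)*(-12 + 110) = -6 + (152 + u)*98 = -6 + (14896 + 98*u) = 14890 + 98*u)
s(-117 + 59)/x(264, 15) = (14890 + 98*(-117 + 59))/(-47 + 15 + 264) = (14890 + 98*(-58))/232 = (14890 - 5684)*(1/232) = 9206*(1/232) = 4603/116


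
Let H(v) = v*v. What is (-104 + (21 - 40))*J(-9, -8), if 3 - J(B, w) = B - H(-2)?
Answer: -1968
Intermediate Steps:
H(v) = v**2
J(B, w) = 7 - B (J(B, w) = 3 - (B - 1*(-2)**2) = 3 - (B - 1*4) = 3 - (B - 4) = 3 - (-4 + B) = 3 + (4 - B) = 7 - B)
(-104 + (21 - 40))*J(-9, -8) = (-104 + (21 - 40))*(7 - 1*(-9)) = (-104 - 19)*(7 + 9) = -123*16 = -1968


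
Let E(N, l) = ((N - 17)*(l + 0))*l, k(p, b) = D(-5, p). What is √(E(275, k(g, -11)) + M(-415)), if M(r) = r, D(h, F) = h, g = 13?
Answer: √6035 ≈ 77.685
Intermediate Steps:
k(p, b) = -5
E(N, l) = l²*(-17 + N) (E(N, l) = ((-17 + N)*l)*l = (l*(-17 + N))*l = l²*(-17 + N))
√(E(275, k(g, -11)) + M(-415)) = √((-5)²*(-17 + 275) - 415) = √(25*258 - 415) = √(6450 - 415) = √6035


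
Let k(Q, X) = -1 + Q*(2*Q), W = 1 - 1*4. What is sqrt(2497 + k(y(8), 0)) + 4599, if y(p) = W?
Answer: 4599 + sqrt(2514) ≈ 4649.1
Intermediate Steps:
W = -3 (W = 1 - 4 = -3)
y(p) = -3
k(Q, X) = -1 + 2*Q**2
sqrt(2497 + k(y(8), 0)) + 4599 = sqrt(2497 + (-1 + 2*(-3)**2)) + 4599 = sqrt(2497 + (-1 + 2*9)) + 4599 = sqrt(2497 + (-1 + 18)) + 4599 = sqrt(2497 + 17) + 4599 = sqrt(2514) + 4599 = 4599 + sqrt(2514)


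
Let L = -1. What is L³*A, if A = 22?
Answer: -22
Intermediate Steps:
L³*A = (-1)³*22 = -1*22 = -22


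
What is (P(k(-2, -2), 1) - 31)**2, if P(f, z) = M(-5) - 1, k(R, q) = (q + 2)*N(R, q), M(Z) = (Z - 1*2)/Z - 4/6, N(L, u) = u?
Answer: 219961/225 ≈ 977.60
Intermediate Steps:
M(Z) = -2/3 + (-2 + Z)/Z (M(Z) = (Z - 2)/Z - 4*1/6 = (-2 + Z)/Z - 2/3 = -2/3 + (-2 + Z)/Z)
k(R, q) = q*(2 + q) (k(R, q) = (q + 2)*q = (2 + q)*q = q*(2 + q))
P(f, z) = -4/15 (P(f, z) = (1/3)*(-6 - 5)/(-5) - 1 = (1/3)*(-1/5)*(-11) - 1 = 11/15 - 1 = -4/15)
(P(k(-2, -2), 1) - 31)**2 = (-4/15 - 31)**2 = (-469/15)**2 = 219961/225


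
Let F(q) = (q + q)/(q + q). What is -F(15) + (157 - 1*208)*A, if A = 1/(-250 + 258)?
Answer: -59/8 ≈ -7.3750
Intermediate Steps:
A = ⅛ (A = 1/8 = ⅛ ≈ 0.12500)
F(q) = 1 (F(q) = (2*q)/((2*q)) = (2*q)*(1/(2*q)) = 1)
-F(15) + (157 - 1*208)*A = -1*1 + (157 - 1*208)*(⅛) = -1 + (157 - 208)*(⅛) = -1 - 51*⅛ = -1 - 51/8 = -59/8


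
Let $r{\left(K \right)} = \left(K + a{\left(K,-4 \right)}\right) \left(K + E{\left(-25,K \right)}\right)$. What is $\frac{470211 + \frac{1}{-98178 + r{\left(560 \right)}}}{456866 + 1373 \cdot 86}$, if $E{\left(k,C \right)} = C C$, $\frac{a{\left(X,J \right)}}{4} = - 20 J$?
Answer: $\frac{129948744853243}{158893031343168} \approx 0.81784$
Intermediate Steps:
$a{\left(X,J \right)} = - 80 J$ ($a{\left(X,J \right)} = 4 \left(- 20 J\right) = - 80 J$)
$E{\left(k,C \right)} = C^{2}$
$r{\left(K \right)} = \left(320 + K\right) \left(K + K^{2}\right)$ ($r{\left(K \right)} = \left(K - -320\right) \left(K + K^{2}\right) = \left(K + 320\right) \left(K + K^{2}\right) = \left(320 + K\right) \left(K + K^{2}\right)$)
$\frac{470211 + \frac{1}{-98178 + r{\left(560 \right)}}}{456866 + 1373 \cdot 86} = \frac{470211 + \frac{1}{-98178 + 560 \left(320 + 560^{2} + 321 \cdot 560\right)}}{456866 + 1373 \cdot 86} = \frac{470211 + \frac{1}{-98178 + 560 \left(320 + 313600 + 179760\right)}}{456866 + 118078} = \frac{470211 + \frac{1}{-98178 + 560 \cdot 493680}}{574944} = \left(470211 + \frac{1}{-98178 + 276460800}\right) \frac{1}{574944} = \left(470211 + \frac{1}{276362622}\right) \frac{1}{574944} = \frac{129948744853243}{276362622} \cdot \frac{1}{574944} = \frac{129948744853243}{158893031343168}$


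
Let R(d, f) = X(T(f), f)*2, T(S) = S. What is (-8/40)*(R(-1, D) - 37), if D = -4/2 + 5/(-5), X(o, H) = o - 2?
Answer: 47/5 ≈ 9.4000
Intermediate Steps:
X(o, H) = -2 + o
D = -3 (D = -4*1/2 + 5*(-1/5) = -2 - 1 = -3)
R(d, f) = -4 + 2*f (R(d, f) = (-2 + f)*2 = -4 + 2*f)
(-8/40)*(R(-1, D) - 37) = (-8/40)*((-4 + 2*(-3)) - 37) = (-8*1/40)*((-4 - 6) - 37) = -(-10 - 37)/5 = -1/5*(-47) = 47/5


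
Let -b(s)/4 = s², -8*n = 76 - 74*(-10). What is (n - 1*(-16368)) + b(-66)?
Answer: -1158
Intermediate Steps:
n = -102 (n = -(76 - 74*(-10))/8 = -(76 + 740)/8 = -⅛*816 = -102)
b(s) = -4*s²
(n - 1*(-16368)) + b(-66) = (-102 - 1*(-16368)) - 4*(-66)² = (-102 + 16368) - 4*4356 = 16266 - 17424 = -1158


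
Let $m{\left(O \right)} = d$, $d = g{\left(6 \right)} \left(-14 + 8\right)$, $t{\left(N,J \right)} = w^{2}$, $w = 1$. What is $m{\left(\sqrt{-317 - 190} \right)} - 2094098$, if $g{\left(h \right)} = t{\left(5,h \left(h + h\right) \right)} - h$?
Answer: $-2094068$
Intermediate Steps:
$t{\left(N,J \right)} = 1$ ($t{\left(N,J \right)} = 1^{2} = 1$)
$g{\left(h \right)} = 1 - h$
$d = 30$ ($d = \left(1 - 6\right) \left(-14 + 8\right) = \left(1 - 6\right) \left(-6\right) = \left(-5\right) \left(-6\right) = 30$)
$m{\left(O \right)} = 30$
$m{\left(\sqrt{-317 - 190} \right)} - 2094098 = 30 - 2094098 = -2094068$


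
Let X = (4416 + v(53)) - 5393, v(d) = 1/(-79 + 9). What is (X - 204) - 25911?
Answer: -1896441/70 ≈ -27092.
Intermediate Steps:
v(d) = -1/70 (v(d) = 1/(-70) = -1/70)
X = -68391/70 (X = (4416 - 1/70) - 5393 = 309119/70 - 5393 = -68391/70 ≈ -977.01)
(X - 204) - 25911 = (-68391/70 - 204) - 25911 = -82671/70 - 25911 = -1896441/70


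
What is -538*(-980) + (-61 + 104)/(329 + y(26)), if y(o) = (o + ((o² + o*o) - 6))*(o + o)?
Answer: 37788872563/71673 ≈ 5.2724e+5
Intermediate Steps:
y(o) = 2*o*(-6 + o + 2*o²) (y(o) = (o + ((o² + o²) - 6))*(2*o) = (o + (2*o² - 6))*(2*o) = (o + (-6 + 2*o²))*(2*o) = (-6 + o + 2*o²)*(2*o) = 2*o*(-6 + o + 2*o²))
-538*(-980) + (-61 + 104)/(329 + y(26)) = -538*(-980) + (-61 + 104)/(329 + 2*26*(-6 + 26 + 2*26²)) = 527240 + 43/(329 + 2*26*(-6 + 26 + 2*676)) = 527240 + 43/(329 + 2*26*(-6 + 26 + 1352)) = 527240 + 43/(329 + 2*26*1372) = 527240 + 43/(329 + 71344) = 527240 + 43/71673 = 37788872563/71673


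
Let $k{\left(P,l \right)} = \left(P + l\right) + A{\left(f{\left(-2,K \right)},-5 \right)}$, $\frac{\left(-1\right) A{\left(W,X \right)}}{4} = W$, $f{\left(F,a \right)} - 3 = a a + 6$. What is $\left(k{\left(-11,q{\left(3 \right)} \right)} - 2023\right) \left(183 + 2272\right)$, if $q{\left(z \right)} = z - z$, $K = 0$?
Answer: $-5081850$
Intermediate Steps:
$f{\left(F,a \right)} = 9 + a^{2}$ ($f{\left(F,a \right)} = 3 + \left(a a + 6\right) = 3 + \left(a^{2} + 6\right) = 3 + \left(6 + a^{2}\right) = 9 + a^{2}$)
$q{\left(z \right)} = 0$
$A{\left(W,X \right)} = - 4 W$
$k{\left(P,l \right)} = -36 + P + l$ ($k{\left(P,l \right)} = \left(P + l\right) - 4 \left(9 + 0^{2}\right) = \left(P + l\right) - 4 \left(9 + 0\right) = \left(P + l\right) - 36 = -36 + P + l$)
$\left(k{\left(-11,q{\left(3 \right)} \right)} - 2023\right) \left(183 + 2272\right) = \left(\left(-36 - 11 + 0\right) - 2023\right) \left(183 + 2272\right) = \left(-47 - 2023\right) 2455 = \left(-2070\right) 2455 = -5081850$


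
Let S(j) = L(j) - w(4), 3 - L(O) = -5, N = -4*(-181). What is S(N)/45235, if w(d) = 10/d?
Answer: 11/90470 ≈ 0.00012159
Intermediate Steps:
N = 724
L(O) = 8 (L(O) = 3 - 1*(-5) = 3 + 5 = 8)
S(j) = 11/2 (S(j) = 8 - 10/4 = 8 - 1*5/2 = 8 - 5/2 = 11/2)
S(N)/45235 = (11/2)/45235 = (11/2)*(1/45235) = 11/90470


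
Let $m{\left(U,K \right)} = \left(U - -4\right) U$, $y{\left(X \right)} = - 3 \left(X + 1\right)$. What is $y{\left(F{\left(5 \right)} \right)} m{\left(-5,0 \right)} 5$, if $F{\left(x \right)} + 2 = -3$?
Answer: $300$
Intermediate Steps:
$F{\left(x \right)} = -5$ ($F{\left(x \right)} = -2 - 3 = -5$)
$y{\left(X \right)} = -3 - 3 X$ ($y{\left(X \right)} = - 3 \left(1 + X\right) = -3 - 3 X$)
$m{\left(U,K \right)} = U \left(4 + U\right)$ ($m{\left(U,K \right)} = \left(U + \left(-1 + 5\right)\right) U = \left(U + 4\right) U = \left(4 + U\right) U = U \left(4 + U\right)$)
$y{\left(F{\left(5 \right)} \right)} m{\left(-5,0 \right)} 5 = \left(-3 - -15\right) \left(- 5 \left(4 - 5\right)\right) 5 = \left(-3 + 15\right) \left(\left(-5\right) \left(-1\right)\right) 5 = 12 \cdot 5 \cdot 5 = 60 \cdot 5 = 300$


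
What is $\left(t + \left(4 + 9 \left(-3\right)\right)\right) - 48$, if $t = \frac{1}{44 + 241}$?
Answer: $- \frac{20234}{285} \approx -70.996$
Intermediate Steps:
$t = \frac{1}{285} \approx 0.0035088$
$\left(t + \left(4 + 9 \left(-3\right)\right)\right) - 48 = \left(\frac{1}{285} + \left(4 + 9 \left(-3\right)\right)\right) - 48 = \left(\frac{1}{285} + \left(4 - 27\right)\right) - 48 = \left(\frac{1}{285} - 23\right) - 48 = - \frac{6554}{285} - 48 = - \frac{20234}{285}$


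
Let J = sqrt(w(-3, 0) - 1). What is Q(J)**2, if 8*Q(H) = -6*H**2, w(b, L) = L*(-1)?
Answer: 9/16 ≈ 0.56250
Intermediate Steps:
w(b, L) = -L
J = I (J = sqrt(-1*0 - 1) = sqrt(0 - 1) = sqrt(-1) = I ≈ 1.0*I)
Q(H) = -3*H**2/4 (Q(H) = (-6*H**2)/8 = -3*H**2/4)
Q(J)**2 = (-3*I**2/4)**2 = (-3/4*(-1))**2 = (3/4)**2 = 9/16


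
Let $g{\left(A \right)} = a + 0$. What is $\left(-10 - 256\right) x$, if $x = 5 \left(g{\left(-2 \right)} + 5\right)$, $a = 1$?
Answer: $-7980$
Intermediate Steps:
$g{\left(A \right)} = 1$ ($g{\left(A \right)} = 1 + 0 = 1$)
$x = 30$ ($x = 5 \left(1 + 5\right) = 5 \cdot 6 = 30$)
$\left(-10 - 256\right) x = \left(-10 - 256\right) 30 = \left(-266\right) 30 = -7980$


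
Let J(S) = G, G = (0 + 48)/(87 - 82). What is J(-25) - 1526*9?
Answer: -68622/5 ≈ -13724.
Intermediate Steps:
G = 48/5 ≈ 9.6000
J(S) = 48/5
J(-25) - 1526*9 = 48/5 - 1526*9 = 48/5 - 763*18 = 48/5 - 13734 = -68622/5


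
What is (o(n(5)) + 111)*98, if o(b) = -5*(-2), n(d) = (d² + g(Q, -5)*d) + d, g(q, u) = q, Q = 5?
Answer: 11858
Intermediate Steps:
n(d) = d² + 6*d (n(d) = (d² + 5*d) + d = d² + 6*d)
o(b) = 10
(o(n(5)) + 111)*98 = (10 + 111)*98 = 121*98 = 11858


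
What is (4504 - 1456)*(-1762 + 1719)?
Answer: -131064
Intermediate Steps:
(4504 - 1456)*(-1762 + 1719) = 3048*(-43) = -131064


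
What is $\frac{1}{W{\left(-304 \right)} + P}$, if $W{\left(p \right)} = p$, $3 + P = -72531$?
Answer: $- \frac{1}{72838} \approx -1.3729 \cdot 10^{-5}$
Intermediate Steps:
$P = -72534$ ($P = -3 - 72531 = -72534$)
$\frac{1}{W{\left(-304 \right)} + P} = \frac{1}{-304 - 72534} = \frac{1}{-72838} = - \frac{1}{72838}$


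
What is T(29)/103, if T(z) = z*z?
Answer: 841/103 ≈ 8.1651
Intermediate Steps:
T(z) = z²
T(29)/103 = 29²/103 = 841*(1/103) = 841/103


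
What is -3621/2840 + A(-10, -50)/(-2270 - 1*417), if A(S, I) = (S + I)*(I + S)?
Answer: -281037/107480 ≈ -2.6148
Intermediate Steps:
A(S, I) = (I + S)² (A(S, I) = (I + S)*(I + S) = (I + S)²)
-3621/2840 + A(-10, -50)/(-2270 - 1*417) = -3621/2840 + (-50 - 10)²/(-2270 - 1*417) = -3621*1/2840 + (-60)²/(-2270 - 417) = -51/40 + 3600/(-2687) = -51/40 + 3600*(-1/2687) = -51/40 - 3600/2687 = -281037/107480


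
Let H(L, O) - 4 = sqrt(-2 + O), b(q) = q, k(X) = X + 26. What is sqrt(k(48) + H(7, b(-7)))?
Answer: sqrt(78 + 3*I) ≈ 8.8334 + 0.1698*I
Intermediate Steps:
k(X) = 26 + X
H(L, O) = 4 + sqrt(-2 + O)
sqrt(k(48) + H(7, b(-7))) = sqrt((26 + 48) + (4 + sqrt(-2 - 7))) = sqrt(74 + (4 + sqrt(-9))) = sqrt(74 + (4 + 3*I)) = sqrt(78 + 3*I)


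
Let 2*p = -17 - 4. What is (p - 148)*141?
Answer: -44697/2 ≈ -22349.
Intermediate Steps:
p = -21/2 (p = (-17 - 4)/2 = (½)*(-21) = -21/2 ≈ -10.500)
(p - 148)*141 = (-21/2 - 148)*141 = -317/2*141 = -44697/2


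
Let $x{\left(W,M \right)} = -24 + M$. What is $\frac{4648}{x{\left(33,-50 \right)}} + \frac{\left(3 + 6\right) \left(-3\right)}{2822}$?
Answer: $- \frac{6559327}{104414} \approx -62.82$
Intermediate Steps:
$\frac{4648}{x{\left(33,-50 \right)}} + \frac{\left(3 + 6\right) \left(-3\right)}{2822} = \frac{4648}{-24 - 50} + \frac{\left(3 + 6\right) \left(-3\right)}{2822} = \frac{4648}{-74} + 9 \left(-3\right) \frac{1}{2822} = 4648 \left(- \frac{1}{74}\right) - \frac{27}{2822} = - \frac{2324}{37} - \frac{27}{2822} = - \frac{6559327}{104414}$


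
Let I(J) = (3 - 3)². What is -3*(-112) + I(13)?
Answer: 336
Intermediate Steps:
I(J) = 0 (I(J) = 0² = 0)
-3*(-112) + I(13) = -3*(-112) + 0 = 336 + 0 = 336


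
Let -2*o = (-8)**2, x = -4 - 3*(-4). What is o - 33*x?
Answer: -296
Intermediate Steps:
x = 8 (x = -4 + 12 = 8)
o = -32 (o = -1/2*(-8)**2 = -1/2*64 = -32)
o - 33*x = -32 - 33*8 = -32 - 264 = -296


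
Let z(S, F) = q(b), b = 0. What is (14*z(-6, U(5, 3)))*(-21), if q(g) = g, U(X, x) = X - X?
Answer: 0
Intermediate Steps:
U(X, x) = 0
z(S, F) = 0
(14*z(-6, U(5, 3)))*(-21) = (14*0)*(-21) = 0*(-21) = 0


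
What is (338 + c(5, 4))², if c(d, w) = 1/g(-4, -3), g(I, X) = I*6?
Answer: 65788321/576 ≈ 1.1422e+5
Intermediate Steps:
g(I, X) = 6*I
c(d, w) = -1/24 (c(d, w) = 1/(6*(-4)) = 1/(-24) = -1/24)
(338 + c(5, 4))² = (338 - 1/24)² = (8111/24)² = 65788321/576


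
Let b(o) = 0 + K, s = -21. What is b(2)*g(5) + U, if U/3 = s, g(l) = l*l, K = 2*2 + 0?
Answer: 37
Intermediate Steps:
K = 4 (K = 4 + 0 = 4)
g(l) = l²
U = -63 (U = 3*(-21) = -63)
b(o) = 4 (b(o) = 0 + 4 = 4)
b(2)*g(5) + U = 4*5² - 63 = 4*25 - 63 = 100 - 63 = 37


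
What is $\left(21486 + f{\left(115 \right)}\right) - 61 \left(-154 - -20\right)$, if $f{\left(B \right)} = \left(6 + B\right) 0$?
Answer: $29660$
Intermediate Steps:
$f{\left(B \right)} = 0$
$\left(21486 + f{\left(115 \right)}\right) - 61 \left(-154 - -20\right) = \left(21486 + 0\right) - 61 \left(-154 - -20\right) = 21486 - 61 \left(-154 + 20\right) = 21486 - -8174 = 21486 + 8174 = 29660$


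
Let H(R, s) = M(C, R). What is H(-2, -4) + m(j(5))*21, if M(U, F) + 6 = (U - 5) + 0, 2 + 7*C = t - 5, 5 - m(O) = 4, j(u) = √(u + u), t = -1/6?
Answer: 377/42 ≈ 8.9762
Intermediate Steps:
t = -⅙ (t = -1*⅙ = -⅙ ≈ -0.16667)
j(u) = √2*√u (j(u) = √(2*u) = √2*√u)
m(O) = 1 (m(O) = 5 - 1*4 = 5 - 4 = 1)
C = -43/42 (C = -2/7 + (-⅙ - 5)/7 = -2/7 + (⅐)*(-31/6) = -2/7 - 31/42 = -43/42 ≈ -1.0238)
M(U, F) = -11 + U (M(U, F) = -6 + ((U - 5) + 0) = -6 + ((-5 + U) + 0) = -6 + (-5 + U) = -11 + U)
H(R, s) = -505/42 (H(R, s) = -11 - 43/42 = -505/42)
H(-2, -4) + m(j(5))*21 = -505/42 + 1*21 = -505/42 + 21 = 377/42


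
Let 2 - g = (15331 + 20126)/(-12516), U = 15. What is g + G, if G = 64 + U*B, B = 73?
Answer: 4855511/4172 ≈ 1163.8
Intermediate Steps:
g = 20163/4172 (g = 2 - (15331 + 20126)/(-12516) = 2 - 35457*(-1)/12516 = 2 - 1*(-11819/4172) = 2 + 11819/4172 = 20163/4172 ≈ 4.8329)
G = 1159 (G = 64 + 15*73 = 64 + 1095 = 1159)
g + G = 20163/4172 + 1159 = 4855511/4172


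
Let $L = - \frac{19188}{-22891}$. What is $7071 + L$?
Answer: $\frac{161881449}{22891} \approx 7071.8$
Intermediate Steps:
$L = \frac{19188}{22891}$ ($L = \left(-19188\right) \left(- \frac{1}{22891}\right) = \frac{19188}{22891} \approx 0.83823$)
$7071 + L = 7071 + \frac{19188}{22891} = \frac{161881449}{22891}$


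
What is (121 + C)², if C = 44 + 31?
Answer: 38416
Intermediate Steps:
C = 75
(121 + C)² = (121 + 75)² = 196² = 38416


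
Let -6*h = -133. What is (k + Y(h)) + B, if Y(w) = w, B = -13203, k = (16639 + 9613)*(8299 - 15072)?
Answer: -1066907861/6 ≈ -1.7782e+8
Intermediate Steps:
h = 133/6 (h = -1/6*(-133) = 133/6 ≈ 22.167)
k = -177804796 (k = 26252*(-6773) = -177804796)
(k + Y(h)) + B = (-177804796 + 133/6) - 13203 = -1066828643/6 - 13203 = -1066907861/6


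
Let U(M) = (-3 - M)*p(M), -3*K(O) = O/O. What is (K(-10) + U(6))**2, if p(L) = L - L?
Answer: 1/9 ≈ 0.11111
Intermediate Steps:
p(L) = 0
K(O) = -1/3 (K(O) = -O/(3*O) = -1/3*1 = -1/3)
U(M) = 0 (U(M) = (-3 - M)*0 = 0)
(K(-10) + U(6))**2 = (-1/3 + 0)**2 = (-1/3)**2 = 1/9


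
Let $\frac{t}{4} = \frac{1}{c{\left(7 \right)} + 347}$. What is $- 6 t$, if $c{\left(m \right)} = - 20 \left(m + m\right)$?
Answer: $- \frac{24}{67} \approx -0.35821$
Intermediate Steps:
$c{\left(m \right)} = - 40 m$ ($c{\left(m \right)} = - 20 \cdot 2 m = - 40 m$)
$t = \frac{4}{67}$ ($t = \frac{4}{\left(-40\right) 7 + 347} = \frac{4}{-280 + 347} = \frac{4}{67} \approx 0.059702$)
$- 6 t = \left(-6\right) \frac{4}{67} = - \frac{24}{67}$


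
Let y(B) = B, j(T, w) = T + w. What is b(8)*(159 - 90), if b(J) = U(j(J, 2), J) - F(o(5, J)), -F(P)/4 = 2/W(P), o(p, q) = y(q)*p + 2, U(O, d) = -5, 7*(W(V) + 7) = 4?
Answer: -6463/15 ≈ -430.87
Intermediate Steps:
W(V) = -45/7 (W(V) = -7 + (1/7)*4 = -7 + 4/7 = -45/7)
o(p, q) = 2 + p*q (o(p, q) = q*p + 2 = p*q + 2 = 2 + p*q)
F(P) = 56/45 (F(P) = -8/(-45/7) = -8*(-7)/45 = -4*(-14/45) = 56/45)
b(J) = -281/45 (b(J) = -5 - 1*56/45 = -5 - 56/45 = -281/45)
b(8)*(159 - 90) = -281*(159 - 90)/45 = -281/45*69 = -6463/15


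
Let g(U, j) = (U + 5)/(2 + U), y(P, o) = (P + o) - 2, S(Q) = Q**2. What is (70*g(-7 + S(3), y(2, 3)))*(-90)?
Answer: -11025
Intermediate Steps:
y(P, o) = -2 + P + o
g(U, j) = (5 + U)/(2 + U)
(70*g(-7 + S(3), y(2, 3)))*(-90) = (70*((5 + (-7 + 3**2))/(2 + (-7 + 3**2))))*(-90) = (70*((5 + (-7 + 9))/(2 + (-7 + 9))))*(-90) = (70*((5 + 2)/(2 + 2)))*(-90) = (70*(7/4))*(-90) = (245/2)*(-90) = -11025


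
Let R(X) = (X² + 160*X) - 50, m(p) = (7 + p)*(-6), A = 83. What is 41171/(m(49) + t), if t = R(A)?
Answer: 41171/19783 ≈ 2.0811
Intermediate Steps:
m(p) = -42 - 6*p
R(X) = -50 + X² + 160*X
t = 20119 (t = -50 + 83² + 160*83 = -50 + 6889 + 13280 = 20119)
41171/(m(49) + t) = 41171/((-42 - 6*49) + 20119) = 41171/((-42 - 294) + 20119) = 41171/(-336 + 20119) = 41171/19783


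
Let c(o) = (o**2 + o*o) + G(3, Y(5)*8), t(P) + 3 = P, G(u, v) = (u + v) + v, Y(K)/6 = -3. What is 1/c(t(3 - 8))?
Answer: -1/157 ≈ -0.0063694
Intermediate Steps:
Y(K) = -18 (Y(K) = 6*(-3) = -18)
G(u, v) = u + 2*v
t(P) = -3 + P
c(o) = -285 + 2*o**2 (c(o) = (o**2 + o*o) + (3 + 2*(-18*8)) = (o**2 + o**2) + (3 + 2*(-144)) = 2*o**2 + (3 - 288) = 2*o**2 - 285 = -285 + 2*o**2)
1/c(t(3 - 8)) = 1/(-285 + 2*(-3 + (3 - 8))**2) = 1/(-285 + 2*(-3 - 5)**2) = 1/(-285 + 2*(-8)**2) = 1/(-285 + 2*64) = 1/(-285 + 128) = 1/(-157) = -1/157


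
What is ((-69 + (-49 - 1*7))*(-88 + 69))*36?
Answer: 85500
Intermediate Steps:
((-69 + (-49 - 1*7))*(-88 + 69))*36 = ((-69 + (-49 - 7))*(-19))*36 = ((-69 - 56)*(-19))*36 = -125*(-19)*36 = 2375*36 = 85500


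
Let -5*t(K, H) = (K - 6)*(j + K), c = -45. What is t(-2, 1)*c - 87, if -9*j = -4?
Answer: 25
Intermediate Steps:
j = 4/9 (j = -⅑*(-4) = 4/9 ≈ 0.44444)
t(K, H) = -(-6 + K)*(4/9 + K)/5 (t(K, H) = -(K - 6)*(4/9 + K)/5 = -(-6 + K)*(4/9 + K)/5)
t(-2, 1)*c - 87 = (8/15 - ⅕*(-2)² + (10/9)*(-2))*(-45) - 87 = (8/15 - ⅕*4 - 20/9)*(-45) - 87 = (8/15 - ⅘ - 20/9)*(-45) - 87 = -112/45*(-45) - 87 = 112 - 87 = 25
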